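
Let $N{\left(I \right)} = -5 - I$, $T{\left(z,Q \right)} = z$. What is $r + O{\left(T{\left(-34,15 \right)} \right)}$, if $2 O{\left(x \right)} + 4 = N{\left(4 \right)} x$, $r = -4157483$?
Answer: $-4157332$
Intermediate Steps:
$O{\left(x \right)} = -2 - \frac{9 x}{2}$ ($O{\left(x \right)} = -2 + \frac{\left(-5 - 4\right) x}{2} = -2 + \frac{\left(-9\right) x}{2} = -2 - \frac{9 x}{2}$)
$r + O{\left(T{\left(-34,15 \right)} \right)} = -4157483 - -151 = -4157483 + \left(-2 + 153\right) = -4157483 + 151 = -4157332$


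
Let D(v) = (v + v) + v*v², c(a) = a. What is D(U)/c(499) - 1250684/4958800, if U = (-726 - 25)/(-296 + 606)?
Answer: -53521103458937/184290194473000 ≈ -0.29042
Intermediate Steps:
U = -751/310 ≈ -2.4226
D(v) = v³ + 2*v (D(v) = 2*v + v³ = v³ + 2*v)
D(U)/c(499) - 1250684/4958800 = -751*(2 + (-751/310)²)/310/499 - 1250684/4958800 = -751*(2 + 564001/96100)/310*(1/499) - 1250684*1/4958800 = -751/310*756201/96100*(1/499) - 312671/1239700 = -567906951/29791000*1/499 - 312671/1239700 = -567906951/14865709000 - 312671/1239700 = -53521103458937/184290194473000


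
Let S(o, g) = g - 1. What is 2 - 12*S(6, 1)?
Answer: 2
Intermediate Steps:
S(o, g) = -1 + g
2 - 12*S(6, 1) = 2 - 12*(-1 + 1) = 2 - 12*0 = 2 + 0 = 2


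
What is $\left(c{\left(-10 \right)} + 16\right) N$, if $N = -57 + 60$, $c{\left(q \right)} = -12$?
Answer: $12$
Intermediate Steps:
$N = 3$
$\left(c{\left(-10 \right)} + 16\right) N = \left(-12 + 16\right) 3 = 4 \cdot 3 = 12$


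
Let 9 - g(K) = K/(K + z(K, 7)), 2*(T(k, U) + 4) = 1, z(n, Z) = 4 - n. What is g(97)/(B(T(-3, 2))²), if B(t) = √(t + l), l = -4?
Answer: 61/30 ≈ 2.0333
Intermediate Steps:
T(k, U) = -7/2 (T(k, U) = -4 + (½)*1 = -4 + ½ = -7/2)
g(K) = 9 - K/4 (g(K) = 9 - K/(K + (4 - K)) = 9 - K/4)
B(t) = √(-4 + t) (B(t) = √(t - 4) = √(-4 + t))
g(97)/(B(T(-3, 2))²) = (9 - ¼*97)/((√(-4 - 7/2))²) = (9 - 97/4)/((√(-15/2))²) = -61/(4*((I*√30/2)²)) = -61/(4*(-15/2)) = -61/4*(-2/15) = 61/30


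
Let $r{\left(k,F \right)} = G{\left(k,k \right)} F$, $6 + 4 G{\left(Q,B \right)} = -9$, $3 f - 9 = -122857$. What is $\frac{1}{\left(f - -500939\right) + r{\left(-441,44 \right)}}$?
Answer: $\frac{3}{1379474} \approx 2.1747 \cdot 10^{-6}$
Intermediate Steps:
$f = - \frac{122848}{3}$ ($f = 3 + \frac{1}{3} \left(-122857\right) = 3 - \frac{122857}{3} = - \frac{122848}{3} \approx -40949.0$)
$G{\left(Q,B \right)} = - \frac{15}{4}$ ($G{\left(Q,B \right)} = - \frac{3}{2} + \frac{1}{4} \left(-9\right) = - \frac{3}{2} - \frac{9}{4} = - \frac{15}{4}$)
$r{\left(k,F \right)} = - \frac{15 F}{4}$
$\frac{1}{\left(f - -500939\right) + r{\left(-441,44 \right)}} = \frac{1}{\left(- \frac{122848}{3} - -500939\right) - 165} = \frac{1}{\left(- \frac{122848}{3} + 500939\right) - 165} = \frac{1}{\frac{1379969}{3} - 165} = \frac{1}{\frac{1379474}{3}} = \frac{3}{1379474}$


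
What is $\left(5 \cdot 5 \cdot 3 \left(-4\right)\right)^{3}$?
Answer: $-27000000$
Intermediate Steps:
$\left(5 \cdot 5 \cdot 3 \left(-4\right)\right)^{3} = \left(25 \left(-12\right)\right)^{3} = \left(-300\right)^{3} = -27000000$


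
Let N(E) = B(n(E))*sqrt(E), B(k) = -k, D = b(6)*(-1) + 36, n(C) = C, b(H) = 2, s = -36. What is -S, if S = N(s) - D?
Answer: 34 - 216*I ≈ 34.0 - 216.0*I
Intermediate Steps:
D = 34 (D = 2*(-1) + 36 = -2 + 36 = 34)
N(E) = -E**(3/2) (N(E) = (-E)*sqrt(E) = -E**(3/2))
S = -34 + 216*I (S = -(-36)**(3/2) - 1*34 = -(-216)*I - 34 = 216*I - 34 = -34 + 216*I ≈ -34.0 + 216.0*I)
-S = -(-34 + 216*I) = 34 - 216*I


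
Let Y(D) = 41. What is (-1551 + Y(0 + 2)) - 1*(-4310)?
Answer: 2800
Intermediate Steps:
(-1551 + Y(0 + 2)) - 1*(-4310) = (-1551 + 41) - 1*(-4310) = -1510 + 4310 = 2800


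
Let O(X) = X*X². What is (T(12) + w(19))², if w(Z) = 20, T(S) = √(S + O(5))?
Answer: (20 + √137)² ≈ 1005.2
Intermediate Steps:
O(X) = X³
T(S) = √(125 + S) (T(S) = √(S + 5³) = √(S + 125) = √(125 + S))
(T(12) + w(19))² = (√(125 + 12) + 20)² = (√137 + 20)² = (20 + √137)²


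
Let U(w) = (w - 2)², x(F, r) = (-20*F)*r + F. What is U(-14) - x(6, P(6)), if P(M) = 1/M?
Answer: 270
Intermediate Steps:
P(M) = 1/M
x(F, r) = F - 20*F*r (x(F, r) = -20*F*r + F = F - 20*F*r)
U(w) = (-2 + w)²
U(-14) - x(6, P(6)) = (-2 - 14)² - 6*(1 - 20/6) = (-16)² - 6*(1 - 20*⅙) = 256 - 6*(1 - 10/3) = 256 - 6*(-7)/3 = 256 - 1*(-14) = 256 + 14 = 270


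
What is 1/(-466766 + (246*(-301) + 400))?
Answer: -1/540412 ≈ -1.8504e-6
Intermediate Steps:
1/(-466766 + (246*(-301) + 400)) = 1/(-466766 + (-74046 + 400)) = 1/(-466766 - 73646) = 1/(-540412) = -1/540412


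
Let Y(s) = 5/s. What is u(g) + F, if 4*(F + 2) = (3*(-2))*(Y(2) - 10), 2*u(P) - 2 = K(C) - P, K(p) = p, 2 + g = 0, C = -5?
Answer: 35/4 ≈ 8.7500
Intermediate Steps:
g = -2 (g = -2 + 0 = -2)
u(P) = -3/2 - P/2 (u(P) = 1 + (-5 - P)/2 = 1 + (-5/2 - P/2) = -3/2 - P/2)
F = 37/4 (F = -2 + ((3*(-2))*(5/2 - 10))/4 = -2 + (-6*(5*(½) - 10))/4 = -2 + (-6*(5/2 - 10))/4 = -2 + (-6*(-15/2))/4 = -2 + (¼)*45 = -2 + 45/4 = 37/4 ≈ 9.2500)
u(g) + F = (-3/2 - ½*(-2)) + 37/4 = (-3/2 + 1) + 37/4 = -½ + 37/4 = 35/4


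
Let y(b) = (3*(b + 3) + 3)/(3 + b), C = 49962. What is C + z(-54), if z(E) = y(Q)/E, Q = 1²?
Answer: 3597259/72 ≈ 49962.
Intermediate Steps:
Q = 1
y(b) = (12 + 3*b)/(3 + b) (y(b) = (3*(3 + b) + 3)/(3 + b) = ((9 + 3*b) + 3)/(3 + b) = (12 + 3*b)/(3 + b))
z(E) = 15/(4*E) (z(E) = (3*(4 + 1)/(3 + 1))/E = (3*5/4)/E = (3*(¼)*5)/E = 15/(4*E))
C + z(-54) = 49962 + (15/4)/(-54) = 49962 + (15/4)*(-1/54) = 49962 - 5/72 = 3597259/72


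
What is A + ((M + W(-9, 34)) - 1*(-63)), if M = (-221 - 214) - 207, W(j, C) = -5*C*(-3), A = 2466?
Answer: 2397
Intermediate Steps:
W(j, C) = 15*C
M = -642 (M = -435 - 207 = -642)
A + ((M + W(-9, 34)) - 1*(-63)) = 2466 + ((-642 + 15*34) - 1*(-63)) = 2466 + ((-642 + 510) + 63) = 2466 + (-132 + 63) = 2466 - 69 = 2397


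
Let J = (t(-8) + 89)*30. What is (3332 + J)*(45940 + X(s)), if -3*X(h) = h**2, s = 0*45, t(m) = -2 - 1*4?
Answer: 267462680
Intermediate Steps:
t(m) = -6 (t(m) = -2 - 4 = -6)
s = 0
J = 2490 (J = (-6 + 89)*30 = 83*30 = 2490)
X(h) = -h**2/3
(3332 + J)*(45940 + X(s)) = (3332 + 2490)*(45940 - 1/3*0**2) = 5822*(45940 - 1/3*0) = 5822*(45940 + 0) = 5822*45940 = 267462680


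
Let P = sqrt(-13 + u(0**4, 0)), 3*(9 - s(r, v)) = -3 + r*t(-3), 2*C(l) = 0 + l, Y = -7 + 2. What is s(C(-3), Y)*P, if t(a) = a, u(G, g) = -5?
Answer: 51*I*sqrt(2)/2 ≈ 36.062*I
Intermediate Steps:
Y = -5
C(l) = l/2 (C(l) = (0 + l)/2 = l/2)
s(r, v) = 10 + r (s(r, v) = 9 - (-3 + r*(-3))/3 = 9 - (-3 - 3*r)/3 = 9 + (1 + r) = 10 + r)
P = 3*I*sqrt(2) (P = sqrt(-13 - 5) = sqrt(-18) = 3*I*sqrt(2) ≈ 4.2426*I)
s(C(-3), Y)*P = (10 + (1/2)*(-3))*(3*I*sqrt(2)) = (10 - 3/2)*(3*I*sqrt(2)) = 17*(3*I*sqrt(2))/2 = 51*I*sqrt(2)/2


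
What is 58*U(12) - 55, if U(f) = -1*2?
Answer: -171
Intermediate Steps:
U(f) = -2
58*U(12) - 55 = 58*(-2) - 55 = -116 - 55 = -171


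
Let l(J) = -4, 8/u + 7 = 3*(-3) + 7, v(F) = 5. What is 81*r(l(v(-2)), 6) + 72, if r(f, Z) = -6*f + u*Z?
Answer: 1584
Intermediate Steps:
u = -8/9 (u = 8/(-7 + (3*(-3) + 7)) = 8/(-7 + (-9 + 7)) = 8/(-7 - 2) = 8/(-9) = 8*(-1/9) = -8/9 ≈ -0.88889)
r(f, Z) = -6*f - 8*Z/9
81*r(l(v(-2)), 6) + 72 = 81*(-6*(-4) - 8/9*6) + 72 = 81*(24 - 16/3) + 72 = 81*(56/3) + 72 = 1512 + 72 = 1584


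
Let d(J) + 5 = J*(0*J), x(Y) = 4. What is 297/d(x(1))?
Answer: -297/5 ≈ -59.400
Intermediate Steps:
d(J) = -5 (d(J) = -5 + J*(0*J) = -5 + J*0 = -5 + 0 = -5)
297/d(x(1)) = 297/(-5) = 297*(-⅕) = -297/5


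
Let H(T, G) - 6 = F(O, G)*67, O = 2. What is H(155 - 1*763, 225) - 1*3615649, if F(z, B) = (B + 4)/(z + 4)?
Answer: -21678515/6 ≈ -3.6131e+6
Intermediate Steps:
F(z, B) = (4 + B)/(4 + z)
H(T, G) = 152/3 + 67*G/6 (H(T, G) = 6 + ((4 + G)/(4 + 2))*67 = 6 + ((4 + G)/6)*67 = 6 + (⅔ + G/6)*67 = 6 + (134/3 + 67*G/6) = 152/3 + 67*G/6)
H(155 - 1*763, 225) - 1*3615649 = (152/3 + (67/6)*225) - 1*3615649 = (152/3 + 5025/2) - 3615649 = 15379/6 - 3615649 = -21678515/6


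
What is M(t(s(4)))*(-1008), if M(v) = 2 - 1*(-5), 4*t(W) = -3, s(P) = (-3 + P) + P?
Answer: -7056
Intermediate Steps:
s(P) = -3 + 2*P
t(W) = -3/4 (t(W) = (1/4)*(-3) = -3/4)
M(v) = 7 (M(v) = 2 + 5 = 7)
M(t(s(4)))*(-1008) = 7*(-1008) = -7056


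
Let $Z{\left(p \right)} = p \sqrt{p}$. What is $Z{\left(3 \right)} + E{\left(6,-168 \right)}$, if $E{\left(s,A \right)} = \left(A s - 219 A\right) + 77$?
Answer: $35861 + 3 \sqrt{3} \approx 35866.0$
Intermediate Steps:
$Z{\left(p \right)} = p^{\frac{3}{2}}$
$E{\left(s,A \right)} = 77 - 219 A + A s$ ($E{\left(s,A \right)} = \left(- 219 A + A s\right) + 77 = 77 - 219 A + A s$)
$Z{\left(3 \right)} + E{\left(6,-168 \right)} = 3^{\frac{3}{2}} - -35861 = 3 \sqrt{3} + \left(77 + 36792 - 1008\right) = 3 \sqrt{3} + 35861 = 35861 + 3 \sqrt{3}$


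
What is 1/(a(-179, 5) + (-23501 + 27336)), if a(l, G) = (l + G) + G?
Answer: 1/3666 ≈ 0.00027278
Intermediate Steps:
a(l, G) = l + 2*G (a(l, G) = (G + l) + G = l + 2*G)
1/(a(-179, 5) + (-23501 + 27336)) = 1/((-179 + 2*5) + (-23501 + 27336)) = 1/((-179 + 10) + 3835) = 1/(-169 + 3835) = 1/3666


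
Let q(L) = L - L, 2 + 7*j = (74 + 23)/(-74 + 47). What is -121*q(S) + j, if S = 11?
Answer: -151/189 ≈ -0.79894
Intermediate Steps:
j = -151/189 (j = -2/7 + ((74 + 23)/(-74 + 47))/7 = -2/7 + (97/(-27))/7 = -2/7 + (97*(-1/27))/7 = -2/7 + (⅐)*(-97/27) = -2/7 - 97/189 = -151/189 ≈ -0.79894)
q(L) = 0
-121*q(S) + j = -121*0 - 151/189 = 0 - 151/189 = -151/189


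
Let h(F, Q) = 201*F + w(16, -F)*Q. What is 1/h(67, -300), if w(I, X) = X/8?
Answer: 2/31959 ≈ 6.2580e-5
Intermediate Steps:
w(I, X) = X/8 (w(I, X) = X*(1/8) = X/8)
h(F, Q) = 201*F - F*Q/8 (h(F, Q) = 201*F + ((-F)/8)*Q = 201*F + (-F/8)*Q = 201*F - F*Q/8)
1/h(67, -300) = 1/((1/8)*67*(1608 - 1*(-300))) = 1/((1/8)*67*(1608 + 300)) = 1/((1/8)*67*1908) = 1/(31959/2) = 2/31959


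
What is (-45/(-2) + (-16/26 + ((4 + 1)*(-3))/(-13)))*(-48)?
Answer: -14376/13 ≈ -1105.8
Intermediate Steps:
(-45/(-2) + (-16/26 + ((4 + 1)*(-3))/(-13)))*(-48) = (-45*(-½) + (-16*1/26 + (5*(-3))*(-1/13)))*(-48) = (45/2 + (-8/13 - 15*(-1/13)))*(-48) = (45/2 + (-8/13 + 15/13))*(-48) = (45/2 + 7/13)*(-48) = (599/26)*(-48) = -14376/13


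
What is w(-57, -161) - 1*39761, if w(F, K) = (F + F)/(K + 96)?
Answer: -2584351/65 ≈ -39759.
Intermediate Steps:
w(F, K) = 2*F/(96 + K) (w(F, K) = (2*F)/(96 + K) = 2*F/(96 + K))
w(-57, -161) - 1*39761 = 2*(-57)/(96 - 161) - 1*39761 = 2*(-57)/(-65) - 39761 = 2*(-57)*(-1/65) - 39761 = 114/65 - 39761 = -2584351/65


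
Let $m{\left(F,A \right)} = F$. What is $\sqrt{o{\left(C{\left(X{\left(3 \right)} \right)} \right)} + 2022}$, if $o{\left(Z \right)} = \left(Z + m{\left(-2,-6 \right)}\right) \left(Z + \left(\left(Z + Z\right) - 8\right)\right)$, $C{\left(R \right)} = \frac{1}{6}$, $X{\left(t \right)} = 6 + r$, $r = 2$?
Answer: $\frac{\sqrt{8143}}{2} \approx 45.119$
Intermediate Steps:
$X{\left(t \right)} = 8$ ($X{\left(t \right)} = 6 + 2 = 8$)
$C{\left(R \right)} = \frac{1}{6}$
$o{\left(Z \right)} = \left(-8 + 3 Z\right) \left(-2 + Z\right)$ ($o{\left(Z \right)} = \left(Z - 2\right) \left(Z + \left(\left(Z + Z\right) - 8\right)\right) = \left(-2 + Z\right) \left(Z + \left(2 Z - 8\right)\right) = \left(-2 + Z\right) \left(Z + \left(-8 + 2 Z\right)\right) = \left(-2 + Z\right) \left(-8 + 3 Z\right) = \left(-8 + 3 Z\right) \left(-2 + Z\right)$)
$\sqrt{o{\left(C{\left(X{\left(3 \right)} \right)} \right)} + 2022} = \sqrt{\left(16 - \frac{7}{3} + \frac{3}{36}\right) + 2022} = \sqrt{\left(16 - \frac{7}{3} + 3 \cdot \frac{1}{36}\right) + 2022} = \sqrt{\left(16 - \frac{7}{3} + \frac{1}{12}\right) + 2022} = \sqrt{\frac{55}{4} + 2022} = \sqrt{\frac{8143}{4}} = \frac{\sqrt{8143}}{2}$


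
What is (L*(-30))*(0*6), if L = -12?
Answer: 0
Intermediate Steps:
(L*(-30))*(0*6) = (-12*(-30))*(0*6) = 360*0 = 0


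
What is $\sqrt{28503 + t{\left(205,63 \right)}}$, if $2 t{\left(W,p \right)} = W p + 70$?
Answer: $\frac{\sqrt{139982}}{2} \approx 187.07$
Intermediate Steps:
$t{\left(W,p \right)} = 35 + \frac{W p}{2}$ ($t{\left(W,p \right)} = \frac{W p + 70}{2} = \frac{70 + W p}{2} = 35 + \frac{W p}{2}$)
$\sqrt{28503 + t{\left(205,63 \right)}} = \sqrt{28503 + \left(35 + \frac{1}{2} \cdot 205 \cdot 63\right)} = \sqrt{28503 + \left(35 + \frac{12915}{2}\right)} = \sqrt{28503 + \frac{12985}{2}} = \sqrt{\frac{69991}{2}} = \frac{\sqrt{139982}}{2}$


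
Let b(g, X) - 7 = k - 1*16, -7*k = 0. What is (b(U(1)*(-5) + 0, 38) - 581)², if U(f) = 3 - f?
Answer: 348100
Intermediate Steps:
k = 0 (k = -⅐*0 = 0)
b(g, X) = -9 (b(g, X) = 7 + (0 - 1*16) = 7 + (0 - 16) = 7 - 16 = -9)
(b(U(1)*(-5) + 0, 38) - 581)² = (-9 - 581)² = (-590)² = 348100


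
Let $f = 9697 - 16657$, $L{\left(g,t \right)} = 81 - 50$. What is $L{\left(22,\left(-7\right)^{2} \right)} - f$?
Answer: $6991$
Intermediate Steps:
$L{\left(g,t \right)} = 31$
$f = -6960$
$L{\left(22,\left(-7\right)^{2} \right)} - f = 31 - -6960 = 31 + 6960 = 6991$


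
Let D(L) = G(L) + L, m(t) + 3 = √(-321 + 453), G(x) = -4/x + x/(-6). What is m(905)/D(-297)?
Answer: 1782/147007 - 1188*√33/147007 ≈ -0.034301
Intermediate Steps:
G(x) = -4/x - x/6 (G(x) = -4/x + x*(-⅙) = -4/x - x/6)
m(t) = -3 + 2*√33 (m(t) = -3 + √(-321 + 453) = -3 + √132 = -3 + 2*√33)
D(L) = -4/L + 5*L/6 (D(L) = (-4/L - L/6) + L = -4/L + 5*L/6)
m(905)/D(-297) = (-3 + 2*√33)/(-4/(-297) + (⅚)*(-297)) = (-3 + 2*√33)/(-4*(-1/297) - 495/2) = (-3 + 2*√33)/(4/297 - 495/2) = (-3 + 2*√33)/(-147007/594) = (-3 + 2*√33)*(-594/147007) = 1782/147007 - 1188*√33/147007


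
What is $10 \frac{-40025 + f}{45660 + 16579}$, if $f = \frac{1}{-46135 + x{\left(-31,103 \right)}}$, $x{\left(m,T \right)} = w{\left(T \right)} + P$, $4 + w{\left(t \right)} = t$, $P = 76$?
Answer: $- \frac{1839549001}{286050444} \approx -6.4309$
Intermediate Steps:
$w{\left(t \right)} = -4 + t$
$x{\left(m,T \right)} = 72 + T$ ($x{\left(m,T \right)} = \left(-4 + T\right) + 76 = 72 + T$)
$f = - \frac{1}{45960}$ ($f = \frac{1}{-46135 + \left(72 + 103\right)} = \frac{1}{-46135 + 175} = \frac{1}{-45960} = - \frac{1}{45960} \approx -2.1758 \cdot 10^{-5}$)
$10 \frac{-40025 + f}{45660 + 16579} = 10 \frac{-40025 - \frac{1}{45960}}{45660 + 16579} = 10 \left(- \frac{1839549001}{45960 \cdot 62239}\right) = 10 \left(\left(- \frac{1839549001}{45960}\right) \frac{1}{62239}\right) = 10 \left(- \frac{1839549001}{2860504440}\right) = - \frac{1839549001}{286050444}$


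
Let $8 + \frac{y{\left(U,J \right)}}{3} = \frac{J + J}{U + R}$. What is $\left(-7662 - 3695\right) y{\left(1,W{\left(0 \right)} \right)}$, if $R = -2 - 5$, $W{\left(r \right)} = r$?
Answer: $272568$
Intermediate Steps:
$R = -7$ ($R = -2 - 5 = -7$)
$y{\left(U,J \right)} = -24 + \frac{6 J}{-7 + U}$ ($y{\left(U,J \right)} = -24 + 3 \frac{J + J}{U - 7} = -24 + 3 \frac{2 J}{-7 + U} = -24 + \frac{6 J}{-7 + U}$)
$\left(-7662 - 3695\right) y{\left(1,W{\left(0 \right)} \right)} = \left(-7662 - 3695\right) \frac{6 \left(28 + 0 - 4\right)}{-7 + 1} = \left(-7662 - 3695\right) \frac{6 \left(28 + 0 - 4\right)}{-6} = - 11357 \cdot 6 \left(- \frac{1}{6}\right) 24 = \left(-11357\right) \left(-24\right) = 272568$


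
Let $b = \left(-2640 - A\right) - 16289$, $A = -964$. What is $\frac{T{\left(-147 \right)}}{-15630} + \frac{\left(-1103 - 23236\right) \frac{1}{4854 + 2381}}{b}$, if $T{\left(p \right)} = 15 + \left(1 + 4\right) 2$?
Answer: $- \frac{573800161}{406307398650} \approx -0.0014122$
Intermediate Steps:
$b = -17965$ ($b = \left(-2640 - -964\right) - 16289 = \left(-2640 + 964\right) - 16289 = -1676 - 16289 = -17965$)
$T{\left(p \right)} = 25$ ($T{\left(p \right)} = 15 + 5 \cdot 2 = 15 + 10 = 25$)
$\frac{T{\left(-147 \right)}}{-15630} + \frac{\left(-1103 - 23236\right) \frac{1}{4854 + 2381}}{b} = \frac{25}{-15630} + \frac{\left(-1103 - 23236\right) \frac{1}{4854 + 2381}}{-17965} = 25 \left(- \frac{1}{15630}\right) + - \frac{24339}{7235} \left(- \frac{1}{17965}\right) = - \frac{5}{3126} + \left(-24339\right) \frac{1}{7235} \left(- \frac{1}{17965}\right) = - \frac{5}{3126} - - \frac{24339}{129976775} = - \frac{5}{3126} + \frac{24339}{129976775} = - \frac{573800161}{406307398650}$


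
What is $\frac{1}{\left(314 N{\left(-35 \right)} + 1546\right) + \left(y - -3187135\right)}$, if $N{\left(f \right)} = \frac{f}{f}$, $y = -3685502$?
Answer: $- \frac{1}{496507} \approx -2.0141 \cdot 10^{-6}$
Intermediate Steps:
$N{\left(f \right)} = 1$
$\frac{1}{\left(314 N{\left(-35 \right)} + 1546\right) + \left(y - -3187135\right)} = \frac{1}{\left(314 \cdot 1 + 1546\right) - 498367} = \frac{1}{\left(314 + 1546\right) + \left(-3685502 + 3187135\right)} = \frac{1}{1860 - 498367} = \frac{1}{-496507} = - \frac{1}{496507}$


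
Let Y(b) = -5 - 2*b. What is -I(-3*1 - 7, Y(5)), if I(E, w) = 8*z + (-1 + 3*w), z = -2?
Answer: 62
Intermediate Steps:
I(E, w) = -17 + 3*w (I(E, w) = 8*(-2) + (-1 + 3*w) = -16 + (-1 + 3*w) = -17 + 3*w)
-I(-3*1 - 7, Y(5)) = -(-17 + 3*(-5 - 2*5)) = -(-17 + 3*(-5 - 10)) = -(-17 + 3*(-15)) = -(-17 - 45) = -1*(-62) = 62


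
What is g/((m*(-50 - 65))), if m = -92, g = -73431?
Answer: -73431/10580 ≈ -6.9406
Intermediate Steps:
g/((m*(-50 - 65))) = -73431*(-1/(92*(-50 - 65))) = -73431/((-92*(-115))) = -73431/10580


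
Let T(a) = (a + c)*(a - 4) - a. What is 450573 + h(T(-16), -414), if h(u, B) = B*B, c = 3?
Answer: 621969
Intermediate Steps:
T(a) = -a + (-4 + a)*(3 + a) (T(a) = (a + 3)*(a - 4) - a = (3 + a)*(-4 + a) - a = (-4 + a)*(3 + a) - a = -a + (-4 + a)*(3 + a))
h(u, B) = B²
450573 + h(T(-16), -414) = 450573 + (-414)² = 450573 + 171396 = 621969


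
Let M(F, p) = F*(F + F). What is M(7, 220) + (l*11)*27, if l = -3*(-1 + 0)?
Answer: 989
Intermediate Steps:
l = 3 (l = -3*(-1) = 3)
M(F, p) = 2*F² (M(F, p) = F*(2*F) = 2*F²)
M(7, 220) + (l*11)*27 = 2*7² + (3*11)*27 = 2*49 + 33*27 = 98 + 891 = 989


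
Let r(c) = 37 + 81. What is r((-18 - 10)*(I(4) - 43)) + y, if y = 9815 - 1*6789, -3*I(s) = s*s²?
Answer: 3144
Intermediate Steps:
I(s) = -s³/3 (I(s) = -s*s²/3 = -s³/3)
r(c) = 118
y = 3026 (y = 9815 - 6789 = 3026)
r((-18 - 10)*(I(4) - 43)) + y = 118 + 3026 = 3144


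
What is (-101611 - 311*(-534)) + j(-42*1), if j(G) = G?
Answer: 64421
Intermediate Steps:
(-101611 - 311*(-534)) + j(-42*1) = (-101611 - 311*(-534)) - 42*1 = (-101611 + 166074) - 42 = 64463 - 42 = 64421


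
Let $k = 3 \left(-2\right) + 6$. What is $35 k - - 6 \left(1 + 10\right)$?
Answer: $66$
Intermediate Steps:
$k = 0$ ($k = -6 + 6 = 0$)
$35 k - - 6 \left(1 + 10\right) = 35 \cdot 0 - - 6 \left(1 + 10\right) = 0 - \left(-6\right) 11 = 0 - -66 = 0 + 66 = 66$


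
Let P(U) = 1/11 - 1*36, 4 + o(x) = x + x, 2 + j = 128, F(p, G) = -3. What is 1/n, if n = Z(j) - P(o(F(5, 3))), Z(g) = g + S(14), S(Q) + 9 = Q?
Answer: 11/1836 ≈ 0.0059913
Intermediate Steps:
S(Q) = -9 + Q
j = 126 (j = -2 + 128 = 126)
Z(g) = 5 + g (Z(g) = g + (-9 + 14) = g + 5 = 5 + g)
o(x) = -4 + 2*x (o(x) = -4 + (x + x) = -4 + 2*x)
P(U) = -395/11 (P(U) = 1/11 - 36 = -395/11)
n = 1836/11 (n = (5 + 126) - 1*(-395/11) = 131 + 395/11 = 1836/11 ≈ 166.91)
1/n = 1/(1836/11) = 11/1836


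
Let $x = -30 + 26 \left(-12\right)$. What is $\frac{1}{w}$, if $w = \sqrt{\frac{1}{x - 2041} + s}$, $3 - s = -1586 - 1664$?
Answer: $\frac{\sqrt{41888374}}{369138} \approx 0.017533$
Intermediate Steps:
$s = 3253$ ($s = 3 - \left(-1586 - 1664\right) = 3 - -3250 = 3 + 3250 = 3253$)
$x = -342$ ($x = -30 - 312 = -342$)
$w = \frac{21 \sqrt{41888374}}{2383}$ ($w = \sqrt{\frac{1}{-342 - 2041} + 3253} = \sqrt{\frac{1}{-2383} + 3253} = \sqrt{- \frac{1}{2383} + 3253} = \sqrt{\frac{7751898}{2383}} = \frac{21 \sqrt{41888374}}{2383} \approx 57.035$)
$\frac{1}{w} = \frac{1}{\frac{21}{2383} \sqrt{41888374}} = \frac{\sqrt{41888374}}{369138}$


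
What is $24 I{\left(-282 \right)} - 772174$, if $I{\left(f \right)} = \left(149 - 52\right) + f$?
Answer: $-776614$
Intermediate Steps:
$I{\left(f \right)} = 97 + f$
$24 I{\left(-282 \right)} - 772174 = 24 \left(97 - 282\right) - 772174 = 24 \left(-185\right) - 772174 = -4440 - 772174 = -776614$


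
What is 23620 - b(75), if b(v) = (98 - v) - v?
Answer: 23672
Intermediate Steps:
b(v) = 98 - 2*v
23620 - b(75) = 23620 - (98 - 2*75) = 23620 - (98 - 150) = 23620 - 1*(-52) = 23620 + 52 = 23672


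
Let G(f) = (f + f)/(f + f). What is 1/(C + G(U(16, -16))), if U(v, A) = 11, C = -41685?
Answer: -1/41684 ≈ -2.3990e-5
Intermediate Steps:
G(f) = 1 (G(f) = (2*f)/((2*f)) = (2*f)*(1/(2*f)) = 1)
1/(C + G(U(16, -16))) = 1/(-41685 + 1) = 1/(-41684) = -1/41684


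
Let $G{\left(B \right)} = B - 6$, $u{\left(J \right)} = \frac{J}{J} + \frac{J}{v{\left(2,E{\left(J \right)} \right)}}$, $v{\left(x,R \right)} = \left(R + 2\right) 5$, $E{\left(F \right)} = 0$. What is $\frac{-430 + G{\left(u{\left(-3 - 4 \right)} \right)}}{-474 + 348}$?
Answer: $\frac{4357}{1260} \approx 3.4579$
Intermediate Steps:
$v{\left(x,R \right)} = 10 + 5 R$ ($v{\left(x,R \right)} = \left(2 + R\right) 5 = 10 + 5 R$)
$u{\left(J \right)} = 1 + \frac{J}{10}$ ($u{\left(J \right)} = \frac{J}{J} + \frac{J}{10 + 5 \cdot 0} = 1 + \frac{J}{10 + 0} = 1 + \frac{J}{10}$)
$G{\left(B \right)} = -6 + B$ ($G{\left(B \right)} = B - 6 = -6 + B$)
$\frac{-430 + G{\left(u{\left(-3 - 4 \right)} \right)}}{-474 + 348} = \frac{-430 - \left(5 - \frac{-3 - 4}{10}\right)}{-474 + 348} = \frac{-430 - \left(5 - \frac{-3 - 4}{10}\right)}{-126} = \left(-430 + \left(-6 + \left(1 + \frac{1}{10} \left(-7\right)\right)\right)\right) \left(- \frac{1}{126}\right) = \left(-430 + \left(-6 + \left(1 - \frac{7}{10}\right)\right)\right) \left(- \frac{1}{126}\right) = \left(-430 + \left(-6 + \frac{3}{10}\right)\right) \left(- \frac{1}{126}\right) = \left(-430 - \frac{57}{10}\right) \left(- \frac{1}{126}\right) = \left(- \frac{4357}{10}\right) \left(- \frac{1}{126}\right) = \frac{4357}{1260}$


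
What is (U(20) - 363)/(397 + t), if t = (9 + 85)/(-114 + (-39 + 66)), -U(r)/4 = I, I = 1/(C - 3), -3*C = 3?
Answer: -31494/34445 ≈ -0.91433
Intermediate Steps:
C = -1 (C = -⅓*3 = -1)
I = -¼ (I = 1/(-1 - 3) = 1/(-4) = -¼ ≈ -0.25000)
U(r) = 1 (U(r) = -4*(-¼) = 1)
t = -94/87 (t = 94/(-114 + 27) = 94/(-87) = 94*(-1/87) = -94/87 ≈ -1.0805)
(U(20) - 363)/(397 + t) = (1 - 363)/(397 - 94/87) = -362/34445/87 = -362*87/34445 = -31494/34445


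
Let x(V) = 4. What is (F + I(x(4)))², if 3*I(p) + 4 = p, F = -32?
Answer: 1024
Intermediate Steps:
I(p) = -4/3 + p/3
(F + I(x(4)))² = (-32 + (-4/3 + (⅓)*4))² = (-32 + (-4/3 + 4/3))² = (-32 + 0)² = (-32)² = 1024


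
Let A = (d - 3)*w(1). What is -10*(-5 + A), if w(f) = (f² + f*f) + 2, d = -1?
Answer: 210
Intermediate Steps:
w(f) = 2 + 2*f² (w(f) = (f² + f²) + 2 = 2*f² + 2 = 2 + 2*f²)
A = -16 (A = (-1 - 3)*(2 + 2*1²) = -4*(2 + 2*1) = -4*(2 + 2) = -4*4 = -16)
-10*(-5 + A) = -10*(-5 - 16) = -10*(-21) = 210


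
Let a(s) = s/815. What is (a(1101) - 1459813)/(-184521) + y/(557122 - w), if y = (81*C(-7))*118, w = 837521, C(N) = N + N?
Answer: 50532427610498/6023956523055 ≈ 8.3886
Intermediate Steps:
a(s) = s/815 (a(s) = s*(1/815) = s/815)
C(N) = 2*N
y = -133812 (y = (81*(2*(-7)))*118 = (81*(-14))*118 = -1134*118 = -133812)
(a(1101) - 1459813)/(-184521) + y/(557122 - w) = ((1/815)*1101 - 1459813)/(-184521) - 133812/(557122 - 1*837521) = (1101/815 - 1459813)*(-1/184521) - 133812/(557122 - 837521) = -1189746494/815*(-1/184521) - 133812/(-280399) = 1189746494/150384615 - 133812*(-1/280399) = 1189746494/150384615 + 19116/40057 = 50532427610498/6023956523055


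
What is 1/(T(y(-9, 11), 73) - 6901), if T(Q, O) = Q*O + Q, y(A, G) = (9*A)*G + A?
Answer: -1/73501 ≈ -1.3605e-5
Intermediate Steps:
y(A, G) = A + 9*A*G (y(A, G) = 9*A*G + A = A + 9*A*G)
T(Q, O) = Q + O*Q (T(Q, O) = O*Q + Q = Q + O*Q)
1/(T(y(-9, 11), 73) - 6901) = 1/((-9*(1 + 9*11))*(1 + 73) - 6901) = 1/(-9*(1 + 99)*74 - 6901) = 1/(-9*100*74 - 6901) = 1/(-900*74 - 6901) = 1/(-66600 - 6901) = 1/(-73501) = -1/73501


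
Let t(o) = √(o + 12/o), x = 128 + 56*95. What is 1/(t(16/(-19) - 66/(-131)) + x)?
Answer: 713598789/3887690893123 - I*√9830375545438/15550763572492 ≈ 0.00018355 - 2.0162e-7*I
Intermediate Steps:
x = 5448 (x = 128 + 5320 = 5448)
1/(t(16/(-19) - 66/(-131)) + x) = 1/(√((16/(-19) - 66/(-131)) + 12/(16/(-19) - 66/(-131))) + 5448) = 1/(√((16*(-1/19) - 66*(-1/131)) + 12/(16*(-1/19) - 66*(-1/131))) + 5448) = 1/(√((-16/19 + 66/131) + 12/(-16/19 + 66/131)) + 5448) = 1/(√(-842/2489 + 12/(-842/2489)) + 5448) = 1/(√(-842/2489 + 12*(-2489/842)) + 5448) = 1/(√(-842/2489 - 14934/421) + 5448) = 1/(√(-37525208/1047869) + 5448) = 1/(2*I*√9830375545438/1047869 + 5448) = 1/(5448 + 2*I*√9830375545438/1047869)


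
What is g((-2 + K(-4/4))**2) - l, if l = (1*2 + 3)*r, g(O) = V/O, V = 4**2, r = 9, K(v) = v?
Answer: -389/9 ≈ -43.222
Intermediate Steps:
V = 16
g(O) = 16/O
l = 45 (l = (1*2 + 3)*9 = (2 + 3)*9 = 5*9 = 45)
g((-2 + K(-4/4))**2) - l = 16/((-2 - 4/4)**2) - 1*45 = 16/((-2 - 4*1/4)**2) - 45 = 16/((-2 - 1)**2) - 45 = 16/((-3)**2) - 45 = 16/9 - 45 = -389/9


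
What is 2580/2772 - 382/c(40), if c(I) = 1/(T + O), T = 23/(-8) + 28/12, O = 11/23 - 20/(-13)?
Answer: -51805485/92092 ≈ -562.54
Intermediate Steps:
O = 603/299 (O = 11*(1/23) - 20*(-1/13) = 11/23 + 20/13 = 603/299 ≈ 2.0167)
T = -13/24 (T = 23*(-1/8) + 28*(1/12) = -23/8 + 7/3 = -13/24 ≈ -0.54167)
c(I) = 7176/10585 (c(I) = 1/(-13/24 + 603/299) = 1/(10585/7176) = 7176/10585)
2580/2772 - 382/c(40) = 2580/2772 - 382/7176/10585 = 2580*(1/2772) - 382*10585/7176 = 215/231 - 2021735/3588 = -51805485/92092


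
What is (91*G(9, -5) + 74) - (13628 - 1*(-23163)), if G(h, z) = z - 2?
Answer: -37354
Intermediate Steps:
G(h, z) = -2 + z
(91*G(9, -5) + 74) - (13628 - 1*(-23163)) = (91*(-2 - 5) + 74) - (13628 - 1*(-23163)) = (91*(-7) + 74) - (13628 + 23163) = (-637 + 74) - 1*36791 = -563 - 36791 = -37354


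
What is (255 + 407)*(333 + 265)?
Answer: 395876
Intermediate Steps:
(255 + 407)*(333 + 265) = 662*598 = 395876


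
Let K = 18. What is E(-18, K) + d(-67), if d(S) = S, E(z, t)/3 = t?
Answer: -13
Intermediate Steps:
E(z, t) = 3*t
E(-18, K) + d(-67) = 3*18 - 67 = 54 - 67 = -13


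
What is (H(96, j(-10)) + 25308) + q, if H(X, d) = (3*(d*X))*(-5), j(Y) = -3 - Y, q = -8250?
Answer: 6978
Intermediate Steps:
H(X, d) = -15*X*d (H(X, d) = (3*(X*d))*(-5) = (3*X*d)*(-5) = -15*X*d)
(H(96, j(-10)) + 25308) + q = (-15*96*(-3 - 1*(-10)) + 25308) - 8250 = (-15*96*(-3 + 10) + 25308) - 8250 = (-15*96*7 + 25308) - 8250 = (-10080 + 25308) - 8250 = 15228 - 8250 = 6978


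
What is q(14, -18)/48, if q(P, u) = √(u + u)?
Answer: I/8 ≈ 0.125*I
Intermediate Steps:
q(P, u) = √2*√u (q(P, u) = √(2*u) = √2*√u)
q(14, -18)/48 = (√2*√(-18))/48 = (√2*(3*I*√2))*(1/48) = (6*I)*(1/48) = I/8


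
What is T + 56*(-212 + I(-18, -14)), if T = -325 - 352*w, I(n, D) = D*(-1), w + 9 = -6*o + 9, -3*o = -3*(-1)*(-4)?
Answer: -2965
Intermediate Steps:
o = 4 (o = -(-3*(-1))*(-4)/3 = -(-4) = -⅓*(-12) = 4)
w = -24 (w = -9 + (-6*4 + 9) = -9 + (-24 + 9) = -9 - 15 = -24)
I(n, D) = -D
T = 8123 (T = -325 - 352*(-24) = -325 + 8448 = 8123)
T + 56*(-212 + I(-18, -14)) = 8123 + 56*(-212 - 1*(-14)) = 8123 + 56*(-212 + 14) = 8123 + 56*(-198) = 8123 - 11088 = -2965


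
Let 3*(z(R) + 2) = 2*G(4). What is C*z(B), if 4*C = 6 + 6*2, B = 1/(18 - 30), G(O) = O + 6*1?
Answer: 21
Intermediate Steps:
G(O) = 6 + O (G(O) = O + 6 = 6 + O)
B = -1/12 (B = 1/(-12) = -1/12 ≈ -0.083333)
z(R) = 14/3 (z(R) = -2 + (2*(6 + 4))/3 = -2 + (2*10)/3 = -2 + (1/3)*20 = -2 + 20/3 = 14/3)
C = 9/2 (C = (6 + 6*2)/4 = (6 + 12)/4 = (1/4)*18 = 9/2 ≈ 4.5000)
C*z(B) = (9/2)*(14/3) = 21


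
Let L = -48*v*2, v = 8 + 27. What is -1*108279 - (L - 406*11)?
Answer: -100453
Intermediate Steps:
v = 35
L = -3360 (L = -48*35*2 = -1680*2 = -3360)
-1*108279 - (L - 406*11) = -1*108279 - (-3360 - 406*11) = -108279 - (-3360 - 4466) = -108279 - 1*(-7826) = -108279 + 7826 = -100453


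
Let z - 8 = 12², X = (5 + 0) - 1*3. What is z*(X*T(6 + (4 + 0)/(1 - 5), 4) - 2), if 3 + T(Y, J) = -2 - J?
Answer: -3040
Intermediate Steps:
X = 2 (X = 5 - 3 = 2)
T(Y, J) = -5 - J (T(Y, J) = -3 + (-2 - J) = -5 - J)
z = 152 (z = 8 + 12² = 8 + 144 = 152)
z*(X*T(6 + (4 + 0)/(1 - 5), 4) - 2) = 152*(2*(-5 - 1*4) - 2) = 152*(2*(-5 - 4) - 2) = 152*(2*(-9) - 2) = 152*(-18 - 2) = 152*(-20) = -3040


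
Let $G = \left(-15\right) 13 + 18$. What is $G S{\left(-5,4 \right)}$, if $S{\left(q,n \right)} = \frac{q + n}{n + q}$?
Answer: $-177$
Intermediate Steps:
$S{\left(q,n \right)} = 1$ ($S{\left(q,n \right)} = \frac{n + q}{n + q} = 1$)
$G = -177$ ($G = -195 + 18 = -177$)
$G S{\left(-5,4 \right)} = \left(-177\right) 1 = -177$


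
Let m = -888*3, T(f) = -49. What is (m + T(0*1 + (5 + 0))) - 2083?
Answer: -4796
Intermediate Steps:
m = -2664
(m + T(0*1 + (5 + 0))) - 2083 = (-2664 - 49) - 2083 = -2713 - 2083 = -4796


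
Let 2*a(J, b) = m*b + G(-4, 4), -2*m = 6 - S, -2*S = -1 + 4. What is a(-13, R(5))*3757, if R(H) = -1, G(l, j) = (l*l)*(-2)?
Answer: -424541/8 ≈ -53068.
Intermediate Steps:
S = -3/2 (S = -(-1 + 4)/2 = -½*3 = -3/2 ≈ -1.5000)
m = -15/4 (m = -(6 - 1*(-3/2))/2 = -(6 + 3/2)/2 = -½*15/2 = -15/4 ≈ -3.7500)
G(l, j) = -2*l² (G(l, j) = l²*(-2) = -2*l²)
a(J, b) = -16 - 15*b/8 (a(J, b) = (-15*b/4 - 2*(-4)²)/2 = (-15*b/4 - 2*16)/2 = (-15*b/4 - 32)/2 = (-32 - 15*b/4)/2 = -16 - 15*b/8)
a(-13, R(5))*3757 = (-16 - 15/8*(-1))*3757 = (-16 + 15/8)*3757 = -113/8*3757 = -424541/8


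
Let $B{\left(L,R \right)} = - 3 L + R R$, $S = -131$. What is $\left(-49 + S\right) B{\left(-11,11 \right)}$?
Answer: $-27720$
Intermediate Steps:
$B{\left(L,R \right)} = R^{2} - 3 L$ ($B{\left(L,R \right)} = - 3 L + R^{2} = R^{2} - 3 L$)
$\left(-49 + S\right) B{\left(-11,11 \right)} = \left(-49 - 131\right) \left(11^{2} - -33\right) = - 180 \left(121 + 33\right) = \left(-180\right) 154 = -27720$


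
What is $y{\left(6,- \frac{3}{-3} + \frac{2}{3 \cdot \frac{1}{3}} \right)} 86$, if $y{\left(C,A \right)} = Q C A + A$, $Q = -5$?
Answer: $-7482$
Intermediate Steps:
$y{\left(C,A \right)} = A - 5 A C$ ($y{\left(C,A \right)} = - 5 C A + A = - 5 A C + A = A - 5 A C$)
$y{\left(6,- \frac{3}{-3} + \frac{2}{3 \cdot \frac{1}{3}} \right)} 86 = \left(- \frac{3}{-3} + \frac{2}{3 \cdot \frac{1}{3}}\right) \left(1 - 30\right) 86 = \left(\left(-3\right) \left(- \frac{1}{3}\right) + \frac{2}{3 \cdot \frac{1}{3}}\right) \left(1 - 30\right) 86 = \left(1 + \frac{2}{1}\right) \left(-29\right) 86 = \left(1 + 2 \cdot 1\right) \left(-29\right) 86 = \left(1 + 2\right) \left(-29\right) 86 = 3 \left(-29\right) 86 = \left(-87\right) 86 = -7482$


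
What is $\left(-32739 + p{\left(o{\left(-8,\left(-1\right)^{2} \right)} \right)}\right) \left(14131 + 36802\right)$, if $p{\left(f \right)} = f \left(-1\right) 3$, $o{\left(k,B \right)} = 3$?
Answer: $-1667953884$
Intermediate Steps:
$p{\left(f \right)} = - 3 f$ ($p{\left(f \right)} = - f 3 = - 3 f$)
$\left(-32739 + p{\left(o{\left(-8,\left(-1\right)^{2} \right)} \right)}\right) \left(14131 + 36802\right) = \left(-32739 - 9\right) \left(14131 + 36802\right) = \left(-32739 - 9\right) 50933 = \left(-32748\right) 50933 = -1667953884$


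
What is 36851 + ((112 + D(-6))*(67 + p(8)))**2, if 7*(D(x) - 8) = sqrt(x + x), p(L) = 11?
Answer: 4294603091/49 + 2920320*I*sqrt(3)/7 ≈ 8.7645e+7 + 7.2259e+5*I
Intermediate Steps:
D(x) = 8 + sqrt(2)*sqrt(x)/7 (D(x) = 8 + sqrt(x + x)/7 = 8 + sqrt(2*x)/7 = 8 + (sqrt(2)*sqrt(x))/7 = 8 + sqrt(2)*sqrt(x)/7)
36851 + ((112 + D(-6))*(67 + p(8)))**2 = 36851 + ((112 + (8 + sqrt(2)*sqrt(-6)/7))*(67 + 11))**2 = 36851 + ((112 + (8 + sqrt(2)*(I*sqrt(6))/7))*78)**2 = 36851 + ((112 + (8 + 2*I*sqrt(3)/7))*78)**2 = 36851 + ((120 + 2*I*sqrt(3)/7)*78)**2 = 36851 + (9360 + 156*I*sqrt(3)/7)**2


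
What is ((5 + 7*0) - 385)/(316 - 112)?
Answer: -95/51 ≈ -1.8627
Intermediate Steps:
((5 + 7*0) - 385)/(316 - 112) = ((5 + 0) - 385)/204 = (5 - 385)*(1/204) = -380*1/204 = -95/51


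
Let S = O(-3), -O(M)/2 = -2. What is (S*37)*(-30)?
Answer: -4440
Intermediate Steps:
O(M) = 4 (O(M) = -2*(-2) = 4)
S = 4
(S*37)*(-30) = (4*37)*(-30) = 148*(-30) = -4440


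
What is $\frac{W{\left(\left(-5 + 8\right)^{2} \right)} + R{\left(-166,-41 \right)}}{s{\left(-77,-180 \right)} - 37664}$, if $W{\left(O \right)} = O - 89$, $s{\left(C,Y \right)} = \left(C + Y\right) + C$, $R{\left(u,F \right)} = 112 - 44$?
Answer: $\frac{2}{6333} \approx 0.00031581$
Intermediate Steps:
$R{\left(u,F \right)} = 68$ ($R{\left(u,F \right)} = 112 - 44 = 68$)
$s{\left(C,Y \right)} = Y + 2 C$
$W{\left(O \right)} = -89 + O$
$\frac{W{\left(\left(-5 + 8\right)^{2} \right)} + R{\left(-166,-41 \right)}}{s{\left(-77,-180 \right)} - 37664} = \frac{\left(-89 + \left(-5 + 8\right)^{2}\right) + 68}{\left(-180 + 2 \left(-77\right)\right) - 37664} = \frac{\left(-89 + 3^{2}\right) + 68}{\left(-180 - 154\right) - 37664} = \frac{\left(-89 + 9\right) + 68}{-334 - 37664} = \frac{-80 + 68}{-37998} = \left(-12\right) \left(- \frac{1}{37998}\right) = \frac{2}{6333}$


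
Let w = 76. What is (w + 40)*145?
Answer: 16820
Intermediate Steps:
(w + 40)*145 = (76 + 40)*145 = 116*145 = 16820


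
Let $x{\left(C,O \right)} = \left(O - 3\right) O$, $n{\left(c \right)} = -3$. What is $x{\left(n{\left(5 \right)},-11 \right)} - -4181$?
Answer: $4335$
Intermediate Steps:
$x{\left(C,O \right)} = O \left(-3 + O\right)$ ($x{\left(C,O \right)} = \left(-3 + O\right) O = O \left(-3 + O\right)$)
$x{\left(n{\left(5 \right)},-11 \right)} - -4181 = - 11 \left(-3 - 11\right) - -4181 = \left(-11\right) \left(-14\right) + 4181 = 154 + 4181 = 4335$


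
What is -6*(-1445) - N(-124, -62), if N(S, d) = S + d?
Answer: 8856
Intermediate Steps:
-6*(-1445) - N(-124, -62) = -6*(-1445) - (-124 - 62) = 8670 - 1*(-186) = 8670 + 186 = 8856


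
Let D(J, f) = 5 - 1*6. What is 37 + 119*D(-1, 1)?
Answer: -82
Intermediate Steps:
D(J, f) = -1 (D(J, f) = 5 - 6 = -1)
37 + 119*D(-1, 1) = 37 + 119*(-1) = 37 - 119 = -82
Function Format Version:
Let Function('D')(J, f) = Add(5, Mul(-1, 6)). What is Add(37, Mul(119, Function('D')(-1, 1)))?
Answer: -82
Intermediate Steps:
Function('D')(J, f) = -1 (Function('D')(J, f) = Add(5, -6) = -1)
Add(37, Mul(119, Function('D')(-1, 1))) = Add(37, Mul(119, -1)) = Add(37, -119) = -82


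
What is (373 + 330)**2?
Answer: 494209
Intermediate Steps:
(373 + 330)**2 = 703**2 = 494209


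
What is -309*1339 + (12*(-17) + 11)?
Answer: -413944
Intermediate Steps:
-309*1339 + (12*(-17) + 11) = -413751 + (-204 + 11) = -413751 - 193 = -413944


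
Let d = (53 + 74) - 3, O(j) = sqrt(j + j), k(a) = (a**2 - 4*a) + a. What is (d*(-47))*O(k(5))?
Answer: -11656*sqrt(5) ≈ -26064.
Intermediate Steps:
k(a) = a**2 - 3*a
O(j) = sqrt(2)*sqrt(j) (O(j) = sqrt(2*j) = sqrt(2)*sqrt(j))
d = 124 (d = 127 - 3 = 124)
(d*(-47))*O(k(5)) = (124*(-47))*(sqrt(2)*sqrt(5*(-3 + 5))) = -5828*sqrt(2)*sqrt(5*2) = -5828*sqrt(2)*sqrt(10) = -11656*sqrt(5)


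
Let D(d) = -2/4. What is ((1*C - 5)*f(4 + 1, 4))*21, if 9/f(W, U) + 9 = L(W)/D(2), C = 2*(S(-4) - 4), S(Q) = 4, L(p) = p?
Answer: 945/19 ≈ 49.737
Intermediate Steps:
D(d) = -1/2 (D(d) = -2*1/4 = -1/2)
C = 0 (C = 2*(4 - 4) = 2*0 = 0)
f(W, U) = 9/(-9 - 2*W) (f(W, U) = 9/(-9 + W/(-1/2)) = 9/(-9 + W*(-2)) = 9/(-9 - 2*W))
((1*C - 5)*f(4 + 1, 4))*21 = ((1*0 - 5)*(-9/(9 + 2*(4 + 1))))*21 = ((0 - 5)*(-9/(9 + 2*5)))*21 = -(-45)/(9 + 10)*21 = -(-45)/19*21 = -5*(-9/19)*21 = (45/19)*21 = 945/19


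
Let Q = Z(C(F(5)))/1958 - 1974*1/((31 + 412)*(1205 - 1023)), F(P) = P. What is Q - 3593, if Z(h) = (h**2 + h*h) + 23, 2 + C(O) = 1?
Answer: -40515238449/11276122 ≈ -3593.0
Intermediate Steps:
C(O) = -1 (C(O) = -2 + 1 = -1)
Z(h) = 23 + 2*h**2 (Z(h) = (h**2 + h**2) + 23 = 2*h**2 + 23 = 23 + 2*h**2)
Q = -132103/11276122 (Q = (23 + 2*(-1)**2)/1958 - 1974*1/((31 + 412)*(1205 - 1023)) = (23 + 2*1)*(1/1958) - 1974/(443*182) = (23 + 2)*(1/1958) - 1974/80626 = 25*(1/1958) - 1974*1/80626 = 25/1958 - 141/5759 = -132103/11276122 ≈ -0.011715)
Q - 3593 = -132103/11276122 - 3593 = -40515238449/11276122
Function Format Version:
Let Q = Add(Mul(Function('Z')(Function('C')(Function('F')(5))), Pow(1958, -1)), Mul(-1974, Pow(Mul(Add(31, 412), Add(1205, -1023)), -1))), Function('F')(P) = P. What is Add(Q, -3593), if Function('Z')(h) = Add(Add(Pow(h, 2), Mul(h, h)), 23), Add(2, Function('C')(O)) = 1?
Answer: Rational(-40515238449, 11276122) ≈ -3593.0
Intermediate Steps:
Function('C')(O) = -1 (Function('C')(O) = Add(-2, 1) = -1)
Function('Z')(h) = Add(23, Mul(2, Pow(h, 2))) (Function('Z')(h) = Add(Add(Pow(h, 2), Pow(h, 2)), 23) = Add(Mul(2, Pow(h, 2)), 23) = Add(23, Mul(2, Pow(h, 2))))
Q = Rational(-132103, 11276122) (Q = Add(Mul(Add(23, Mul(2, Pow(-1, 2))), Pow(1958, -1)), Mul(-1974, Pow(Mul(Add(31, 412), Add(1205, -1023)), -1))) = Add(Mul(Add(23, Mul(2, 1)), Rational(1, 1958)), Mul(-1974, Pow(Mul(443, 182), -1))) = Add(Mul(Add(23, 2), Rational(1, 1958)), Mul(-1974, Pow(80626, -1))) = Add(Mul(25, Rational(1, 1958)), Mul(-1974, Rational(1, 80626))) = Add(Rational(25, 1958), Rational(-141, 5759)) = Rational(-132103, 11276122) ≈ -0.011715)
Add(Q, -3593) = Add(Rational(-132103, 11276122), -3593) = Rational(-40515238449, 11276122)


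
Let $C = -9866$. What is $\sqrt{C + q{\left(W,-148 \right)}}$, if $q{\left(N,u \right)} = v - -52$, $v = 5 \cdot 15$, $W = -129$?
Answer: $i \sqrt{9739} \approx 98.686 i$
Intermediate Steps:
$v = 75$
$q{\left(N,u \right)} = 127$ ($q{\left(N,u \right)} = 75 - -52 = 75 + 52 = 127$)
$\sqrt{C + q{\left(W,-148 \right)}} = \sqrt{-9866 + 127} = \sqrt{-9739} = i \sqrt{9739}$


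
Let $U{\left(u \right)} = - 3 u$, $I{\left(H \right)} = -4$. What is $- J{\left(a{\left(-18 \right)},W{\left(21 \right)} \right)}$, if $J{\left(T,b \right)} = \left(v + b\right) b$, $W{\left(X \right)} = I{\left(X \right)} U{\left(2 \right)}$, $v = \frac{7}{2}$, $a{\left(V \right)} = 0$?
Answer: $-660$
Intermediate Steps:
$v = \frac{7}{2}$ ($v = 7 \cdot \frac{1}{2} = \frac{7}{2} \approx 3.5$)
$W{\left(X \right)} = 24$ ($W{\left(X \right)} = - 4 \left(\left(-3\right) 2\right) = \left(-4\right) \left(-6\right) = 24$)
$J{\left(T,b \right)} = b \left(\frac{7}{2} + b\right)$ ($J{\left(T,b \right)} = \left(\frac{7}{2} + b\right) b = b \left(\frac{7}{2} + b\right)$)
$- J{\left(a{\left(-18 \right)},W{\left(21 \right)} \right)} = - \frac{24 \left(7 + 2 \cdot 24\right)}{2} = - \frac{24 \left(7 + 48\right)}{2} = - \frac{24 \cdot 55}{2} = \left(-1\right) 660 = -660$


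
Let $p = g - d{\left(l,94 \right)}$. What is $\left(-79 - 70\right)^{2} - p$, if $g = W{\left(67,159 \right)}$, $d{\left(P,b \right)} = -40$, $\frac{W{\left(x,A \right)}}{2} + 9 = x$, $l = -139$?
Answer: $22045$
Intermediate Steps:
$W{\left(x,A \right)} = -18 + 2 x$
$g = 116$ ($g = -18 + 2 \cdot 67 = -18 + 134 = 116$)
$p = 156$ ($p = 116 - -40 = 116 + 40 = 156$)
$\left(-79 - 70\right)^{2} - p = \left(-79 - 70\right)^{2} - 156 = \left(-149\right)^{2} - 156 = 22201 - 156 = 22045$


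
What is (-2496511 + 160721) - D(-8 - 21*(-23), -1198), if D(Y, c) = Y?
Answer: -2336265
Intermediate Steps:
(-2496511 + 160721) - D(-8 - 21*(-23), -1198) = (-2496511 + 160721) - (-8 - 21*(-23)) = -2335790 - (-8 + 483) = -2335790 - 1*475 = -2335790 - 475 = -2336265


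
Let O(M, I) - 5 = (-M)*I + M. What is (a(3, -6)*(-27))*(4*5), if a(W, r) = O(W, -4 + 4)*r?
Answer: 25920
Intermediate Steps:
O(M, I) = 5 + M - I*M (O(M, I) = 5 + ((-M)*I + M) = 5 + (-I*M + M) = 5 + (M - I*M) = 5 + M - I*M)
a(W, r) = r*(5 + W) (a(W, r) = (5 + W - (-4 + 4)*W)*r = (5 + W - 1*0*W)*r = (5 + W + 0)*r = (5 + W)*r = r*(5 + W))
(a(3, -6)*(-27))*(4*5) = (-6*(5 + 3)*(-27))*(4*5) = (-6*8*(-27))*20 = -48*(-27)*20 = 1296*20 = 25920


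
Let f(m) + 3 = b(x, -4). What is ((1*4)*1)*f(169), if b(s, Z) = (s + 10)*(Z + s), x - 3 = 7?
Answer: 468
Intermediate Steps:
x = 10 (x = 3 + 7 = 10)
b(s, Z) = (10 + s)*(Z + s)
f(m) = 117 (f(m) = -3 + (10**2 + 10*(-4) + 10*10 - 4*10) = -3 + (100 - 40 + 100 - 40) = -3 + 120 = 117)
((1*4)*1)*f(169) = ((1*4)*1)*117 = (4*1)*117 = 4*117 = 468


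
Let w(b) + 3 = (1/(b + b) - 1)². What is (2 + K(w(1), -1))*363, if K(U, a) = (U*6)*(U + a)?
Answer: 185493/8 ≈ 23187.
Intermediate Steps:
w(b) = -3 + (-1 + 1/(2*b))² (w(b) = -3 + (1/(b + b) - 1)² = -3 + (1/(2*b) - 1)² = -3 + (-1 + 1/(2*b))²)
K(U, a) = 6*U*(U + a) (K(U, a) = (6*U)*(U + a) = 6*U*(U + a))
(2 + K(w(1), -1))*363 = (2 + 6*(-2 - 1/1 + (¼)/1²)*((-2 - 1/1 + (¼)/1²) - 1))*363 = (2 + 6*(-2 - 1*1 + (¼)*1)*((-2 - 1*1 + (¼)*1) - 1))*363 = (2 + 6*(-2 - 1 + ¼)*((-2 - 1 + ¼) - 1))*363 = (2 + 6*(-11/4)*(-11/4 - 1))*363 = (2 + 6*(-11/4)*(-15/4))*363 = (2 + 495/8)*363 = (511/8)*363 = 185493/8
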